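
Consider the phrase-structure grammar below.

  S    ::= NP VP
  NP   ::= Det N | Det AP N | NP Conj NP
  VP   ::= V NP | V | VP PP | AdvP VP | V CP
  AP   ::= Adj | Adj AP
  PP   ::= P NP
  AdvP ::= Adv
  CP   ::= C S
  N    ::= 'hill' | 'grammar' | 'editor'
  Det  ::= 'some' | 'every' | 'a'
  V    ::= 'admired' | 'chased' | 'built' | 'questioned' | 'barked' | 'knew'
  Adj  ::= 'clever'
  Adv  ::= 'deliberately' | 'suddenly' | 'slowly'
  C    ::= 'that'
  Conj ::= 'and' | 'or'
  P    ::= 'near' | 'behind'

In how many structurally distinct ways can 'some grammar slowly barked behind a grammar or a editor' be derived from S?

The two bracketings:
[S [NP [Det some] [N grammar]] [VP [VP [AdvP [Adv slowly]] [VP [V barked]]] [PP [P behind] [NP [NP [Det a] [N grammar]] [Conj or] [NP [Det a] [N editor]]]]]]
[S [NP [Det some] [N grammar]] [VP [AdvP [Adv slowly]] [VP [VP [V barked]] [PP [P behind] [NP [NP [Det a] [N grammar]] [Conj or] [NP [Det a] [N editor]]]]]]]
The trees differ in how a recursive rule is bracketed over the same span.

2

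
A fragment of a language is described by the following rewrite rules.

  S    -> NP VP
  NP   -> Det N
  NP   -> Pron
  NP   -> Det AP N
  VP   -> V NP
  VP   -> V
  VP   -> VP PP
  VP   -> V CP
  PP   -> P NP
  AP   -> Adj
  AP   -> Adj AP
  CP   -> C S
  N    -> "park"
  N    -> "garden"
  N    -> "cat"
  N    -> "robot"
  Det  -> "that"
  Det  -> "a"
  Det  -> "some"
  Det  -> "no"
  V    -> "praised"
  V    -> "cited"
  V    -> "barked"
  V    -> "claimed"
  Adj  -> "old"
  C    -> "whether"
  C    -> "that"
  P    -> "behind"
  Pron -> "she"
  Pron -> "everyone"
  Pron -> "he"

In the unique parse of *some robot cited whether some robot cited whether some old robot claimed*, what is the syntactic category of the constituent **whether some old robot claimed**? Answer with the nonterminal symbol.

[S [NP [Det some] [N robot]] [VP [V cited] [CP [C whether] [S [NP [Det some] [N robot]] [VP [V cited] [CP [C whether] [S [NP [Det some] [AP [Adj old]] [N robot]] [VP [V claimed]]]]]]]]]
The span 'whether some old robot claimed' is the CP node built by CP → C S.

CP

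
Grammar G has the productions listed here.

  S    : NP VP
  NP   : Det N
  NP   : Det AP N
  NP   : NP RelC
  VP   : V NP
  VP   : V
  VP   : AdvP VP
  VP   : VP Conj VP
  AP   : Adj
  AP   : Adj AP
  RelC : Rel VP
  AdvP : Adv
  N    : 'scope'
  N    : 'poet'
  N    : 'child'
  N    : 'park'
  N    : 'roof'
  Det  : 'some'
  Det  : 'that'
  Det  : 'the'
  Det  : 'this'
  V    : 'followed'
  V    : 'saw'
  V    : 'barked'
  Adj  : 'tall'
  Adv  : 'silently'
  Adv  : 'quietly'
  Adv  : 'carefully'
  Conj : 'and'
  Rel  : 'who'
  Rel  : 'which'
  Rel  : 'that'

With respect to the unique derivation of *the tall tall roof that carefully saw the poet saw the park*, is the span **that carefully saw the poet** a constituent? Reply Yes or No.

[S [NP [NP [Det the] [AP [Adj tall] [AP [Adj tall]]] [N roof]] [RelC [Rel that] [VP [AdvP [Adv carefully]] [VP [V saw] [NP [Det the] [N poet]]]]]] [VP [V saw] [NP [Det the] [N park]]]]
The words 'that carefully saw the poet' are exhaustively dominated by a single RelC node (built by RelC → Rel VP), so they form a constituent.

Yes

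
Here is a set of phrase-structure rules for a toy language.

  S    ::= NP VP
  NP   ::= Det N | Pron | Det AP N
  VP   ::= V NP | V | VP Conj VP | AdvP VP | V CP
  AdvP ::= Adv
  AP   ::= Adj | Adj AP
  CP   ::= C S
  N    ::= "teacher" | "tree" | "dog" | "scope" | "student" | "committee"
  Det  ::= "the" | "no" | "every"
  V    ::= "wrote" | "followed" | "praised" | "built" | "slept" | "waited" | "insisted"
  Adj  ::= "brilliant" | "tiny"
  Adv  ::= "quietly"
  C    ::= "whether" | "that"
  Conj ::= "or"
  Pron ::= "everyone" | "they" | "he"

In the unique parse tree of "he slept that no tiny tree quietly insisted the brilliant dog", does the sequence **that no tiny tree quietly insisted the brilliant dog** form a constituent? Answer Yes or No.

Yes

[S [NP [Pron he]] [VP [V slept] [CP [C that] [S [NP [Det no] [AP [Adj tiny]] [N tree]] [VP [AdvP [Adv quietly]] [VP [V insisted] [NP [Det the] [AP [Adj brilliant]] [N dog]]]]]]]]
The words 'that no tiny tree quietly insisted the brilliant dog' are exhaustively dominated by a single CP node (built by CP → C S), so they form a constituent.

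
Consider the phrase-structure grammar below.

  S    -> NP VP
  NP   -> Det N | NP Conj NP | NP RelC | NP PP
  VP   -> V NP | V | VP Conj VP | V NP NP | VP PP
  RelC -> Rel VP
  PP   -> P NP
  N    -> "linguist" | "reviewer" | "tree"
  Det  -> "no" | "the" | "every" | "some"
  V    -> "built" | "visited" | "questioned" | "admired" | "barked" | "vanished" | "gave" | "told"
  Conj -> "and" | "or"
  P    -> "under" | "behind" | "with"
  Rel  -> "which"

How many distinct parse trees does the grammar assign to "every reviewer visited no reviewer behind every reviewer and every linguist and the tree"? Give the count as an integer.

Two of the 7 distinct bracketings:
[S [NP [Det every] [N reviewer]] [VP [V visited] [NP [NP [NP [Det no] [N reviewer]] [PP [P behind] [NP [Det every] [N reviewer]]]] [Conj and] [NP [NP [Det every] [N linguist]] [Conj and] [NP [Det the] [N tree]]]]]]
[S [NP [Det every] [N reviewer]] [VP [V visited] [NP [NP [NP [NP [Det no] [N reviewer]] [PP [P behind] [NP [Det every] [N reviewer]]]] [Conj and] [NP [Det every] [N linguist]]] [Conj and] [NP [Det the] [N tree]]]]]
The trees differ in how a recursive rule is bracketed over the same span.

7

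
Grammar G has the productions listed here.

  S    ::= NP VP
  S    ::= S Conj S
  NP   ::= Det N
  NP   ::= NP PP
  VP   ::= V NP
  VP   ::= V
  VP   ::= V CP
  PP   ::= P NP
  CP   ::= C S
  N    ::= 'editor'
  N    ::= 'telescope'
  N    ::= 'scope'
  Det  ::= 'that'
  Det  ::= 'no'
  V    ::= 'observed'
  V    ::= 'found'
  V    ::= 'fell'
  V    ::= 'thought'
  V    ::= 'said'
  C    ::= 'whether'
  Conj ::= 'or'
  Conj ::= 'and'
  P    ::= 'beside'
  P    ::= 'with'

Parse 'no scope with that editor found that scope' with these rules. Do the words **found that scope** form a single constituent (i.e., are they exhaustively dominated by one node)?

[S [NP [NP [Det no] [N scope]] [PP [P with] [NP [Det that] [N editor]]]] [VP [V found] [NP [Det that] [N scope]]]]
The words 'found that scope' are exhaustively dominated by a single VP node (built by VP → V NP), so they form a constituent.

Yes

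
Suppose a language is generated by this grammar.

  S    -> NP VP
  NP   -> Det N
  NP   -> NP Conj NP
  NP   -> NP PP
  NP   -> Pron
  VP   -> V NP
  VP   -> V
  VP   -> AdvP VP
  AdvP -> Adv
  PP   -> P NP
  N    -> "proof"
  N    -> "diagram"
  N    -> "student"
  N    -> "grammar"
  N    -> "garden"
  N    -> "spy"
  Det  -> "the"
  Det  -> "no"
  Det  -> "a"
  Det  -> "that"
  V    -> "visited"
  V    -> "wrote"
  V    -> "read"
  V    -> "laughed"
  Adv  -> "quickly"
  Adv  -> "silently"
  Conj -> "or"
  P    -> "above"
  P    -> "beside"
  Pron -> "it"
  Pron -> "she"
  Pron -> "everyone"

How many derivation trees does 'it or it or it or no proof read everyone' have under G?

5

Two of the 5 distinct bracketings:
[S [NP [NP [Pron it]] [Conj or] [NP [NP [Pron it]] [Conj or] [NP [NP [Pron it]] [Conj or] [NP [Det no] [N proof]]]]] [VP [V read] [NP [Pron everyone]]]]
[S [NP [NP [Pron it]] [Conj or] [NP [NP [NP [Pron it]] [Conj or] [NP [Pron it]]] [Conj or] [NP [Det no] [N proof]]]] [VP [V read] [NP [Pron everyone]]]]
The trees differ in how a recursive rule is bracketed over the same span.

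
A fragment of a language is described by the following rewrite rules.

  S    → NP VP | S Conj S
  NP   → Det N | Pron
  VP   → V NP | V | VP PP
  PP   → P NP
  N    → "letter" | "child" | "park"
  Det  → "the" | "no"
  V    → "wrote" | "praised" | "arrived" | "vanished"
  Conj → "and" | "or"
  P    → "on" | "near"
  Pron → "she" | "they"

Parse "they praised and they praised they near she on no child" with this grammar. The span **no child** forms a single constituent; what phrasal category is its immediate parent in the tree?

PP

S
  S
    NP
      Pron: they
    VP
      V: praised
  Conj: and
  S
    NP
      Pron: they
    VP
      VP
        VP
          V: praised
          NP
            Pron: they
        PP
          P: near
          NP
            Pron: she
      PP
        P: on
        NP
          Det: no
          N: child
The span 'no child' is the NP node built by NP → Det N.
Its mother is the PP built by PP → P NP.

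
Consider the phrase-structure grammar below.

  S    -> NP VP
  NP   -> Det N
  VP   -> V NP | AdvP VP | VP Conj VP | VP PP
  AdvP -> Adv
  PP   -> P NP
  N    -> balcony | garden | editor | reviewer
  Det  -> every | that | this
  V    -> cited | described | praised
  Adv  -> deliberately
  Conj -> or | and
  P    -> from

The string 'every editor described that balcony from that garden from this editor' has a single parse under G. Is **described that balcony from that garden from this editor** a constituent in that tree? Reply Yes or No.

[S [NP [Det every] [N editor]] [VP [VP [VP [V described] [NP [Det that] [N balcony]]] [PP [P from] [NP [Det that] [N garden]]]] [PP [P from] [NP [Det this] [N editor]]]]]
The words 'described that balcony from that garden from this editor' are exhaustively dominated by a single VP node (built by VP → VP PP), so they form a constituent.

Yes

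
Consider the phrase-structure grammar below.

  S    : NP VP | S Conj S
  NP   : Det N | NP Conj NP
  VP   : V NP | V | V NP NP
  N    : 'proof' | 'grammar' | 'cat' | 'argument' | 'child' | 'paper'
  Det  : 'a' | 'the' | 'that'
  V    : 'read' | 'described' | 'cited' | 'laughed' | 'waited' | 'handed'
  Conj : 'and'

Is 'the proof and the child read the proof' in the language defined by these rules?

Grammatical

[S [NP [NP [Det the] [N proof]] [Conj and] [NP [Det the] [N child]]] [VP [V read] [NP [Det the] [N proof]]]]
The bracketing above is licensed at every node by one of the given productions, with S at the root.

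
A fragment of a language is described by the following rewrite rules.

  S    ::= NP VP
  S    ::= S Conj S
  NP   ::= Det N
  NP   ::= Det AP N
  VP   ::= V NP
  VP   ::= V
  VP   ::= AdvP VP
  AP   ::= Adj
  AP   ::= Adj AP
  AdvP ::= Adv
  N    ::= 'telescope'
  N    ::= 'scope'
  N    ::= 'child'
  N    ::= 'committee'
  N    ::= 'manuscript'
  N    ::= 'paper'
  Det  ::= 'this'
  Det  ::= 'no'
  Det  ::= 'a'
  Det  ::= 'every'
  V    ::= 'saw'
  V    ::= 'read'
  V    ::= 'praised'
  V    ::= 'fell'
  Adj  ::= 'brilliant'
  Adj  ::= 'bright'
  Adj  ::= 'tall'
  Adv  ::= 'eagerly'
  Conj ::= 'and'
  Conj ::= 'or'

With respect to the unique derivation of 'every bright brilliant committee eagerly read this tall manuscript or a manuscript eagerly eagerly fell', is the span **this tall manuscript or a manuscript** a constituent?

No

[S [S [NP [Det every] [AP [Adj bright] [AP [Adj brilliant]]] [N committee]] [VP [AdvP [Adv eagerly]] [VP [V read] [NP [Det this] [AP [Adj tall]] [N manuscript]]]]] [Conj or] [S [NP [Det a] [N manuscript]] [VP [AdvP [Adv eagerly]] [VP [AdvP [Adv eagerly]] [VP [V fell]]]]]]
The smallest constituent containing 'this tall manuscript or a manuscript' is the S spanning 'every bright brilliant committee eagerly read this tall manuscript or a manuscript eagerly eagerly fell'; no single node in the tree dominates exactly the given words.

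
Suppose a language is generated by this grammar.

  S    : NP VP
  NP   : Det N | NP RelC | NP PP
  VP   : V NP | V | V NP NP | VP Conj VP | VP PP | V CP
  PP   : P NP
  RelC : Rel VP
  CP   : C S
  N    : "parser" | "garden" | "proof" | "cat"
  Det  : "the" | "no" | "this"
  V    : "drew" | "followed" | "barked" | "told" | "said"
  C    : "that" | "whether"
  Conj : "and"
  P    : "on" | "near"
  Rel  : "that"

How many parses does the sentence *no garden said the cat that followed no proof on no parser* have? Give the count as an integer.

Two of the 6 distinct bracketings:
[S [NP [Det no] [N garden]] [VP [V said] [NP [NP [Det the] [N cat]] [RelC [Rel that] [VP [V followed] [NP [NP [Det no] [N proof]] [PP [P on] [NP [Det no] [N parser]]]]]]]]]
[S [NP [Det no] [N garden]] [VP [V said] [NP [NP [Det the] [N cat]] [RelC [Rel that] [VP [VP [V followed] [NP [Det no] [N proof]]] [PP [P on] [NP [Det no] [N parser]]]]]]]]
The difference turns on whether NP → NP PP is used at the relevant span, versus an alternative expansion of NP.

6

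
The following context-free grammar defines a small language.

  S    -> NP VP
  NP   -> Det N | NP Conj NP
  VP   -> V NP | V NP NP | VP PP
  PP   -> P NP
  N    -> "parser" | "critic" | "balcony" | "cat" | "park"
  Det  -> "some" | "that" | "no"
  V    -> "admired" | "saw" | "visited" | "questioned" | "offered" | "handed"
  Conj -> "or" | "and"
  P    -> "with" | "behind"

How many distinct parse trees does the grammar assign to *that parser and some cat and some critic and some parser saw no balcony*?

5

Two of the 5 distinct bracketings:
[S [NP [NP [Det that] [N parser]] [Conj and] [NP [NP [Det some] [N cat]] [Conj and] [NP [NP [Det some] [N critic]] [Conj and] [NP [Det some] [N parser]]]]] [VP [V saw] [NP [Det no] [N balcony]]]]
[S [NP [NP [Det that] [N parser]] [Conj and] [NP [NP [NP [Det some] [N cat]] [Conj and] [NP [Det some] [N critic]]] [Conj and] [NP [Det some] [N parser]]]] [VP [V saw] [NP [Det no] [N balcony]]]]
The trees differ in how a recursive rule is bracketed over the same span.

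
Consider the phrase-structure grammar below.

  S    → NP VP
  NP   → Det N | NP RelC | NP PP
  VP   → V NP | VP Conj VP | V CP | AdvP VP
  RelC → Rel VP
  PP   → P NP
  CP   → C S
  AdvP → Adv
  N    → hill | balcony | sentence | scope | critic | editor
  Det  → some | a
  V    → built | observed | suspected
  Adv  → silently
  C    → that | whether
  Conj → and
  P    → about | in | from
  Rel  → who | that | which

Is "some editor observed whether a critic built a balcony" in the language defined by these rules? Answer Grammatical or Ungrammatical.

[S [NP [Det some] [N editor]] [VP [V observed] [CP [C whether] [S [NP [Det a] [N critic]] [VP [V built] [NP [Det a] [N balcony]]]]]]]
Every word is introduced by a lexical rule and the phrasal rules combine the resulting categories into a single S.

Grammatical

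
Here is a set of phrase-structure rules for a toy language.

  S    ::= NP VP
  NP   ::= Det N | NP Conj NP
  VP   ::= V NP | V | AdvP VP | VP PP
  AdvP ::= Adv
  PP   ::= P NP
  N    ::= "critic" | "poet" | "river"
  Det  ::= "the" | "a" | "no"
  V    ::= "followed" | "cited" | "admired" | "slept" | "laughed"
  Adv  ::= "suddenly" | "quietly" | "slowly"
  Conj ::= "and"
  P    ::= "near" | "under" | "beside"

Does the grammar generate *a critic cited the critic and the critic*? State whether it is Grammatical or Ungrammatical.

S
  NP
    Det: a
    N: critic
  VP
    V: cited
    NP
      NP
        Det: the
        N: critic
      Conj: and
      NP
        Det: the
        N: critic
Each bracket corresponds to one application of a listed rule, so the string is derivable from S.

Grammatical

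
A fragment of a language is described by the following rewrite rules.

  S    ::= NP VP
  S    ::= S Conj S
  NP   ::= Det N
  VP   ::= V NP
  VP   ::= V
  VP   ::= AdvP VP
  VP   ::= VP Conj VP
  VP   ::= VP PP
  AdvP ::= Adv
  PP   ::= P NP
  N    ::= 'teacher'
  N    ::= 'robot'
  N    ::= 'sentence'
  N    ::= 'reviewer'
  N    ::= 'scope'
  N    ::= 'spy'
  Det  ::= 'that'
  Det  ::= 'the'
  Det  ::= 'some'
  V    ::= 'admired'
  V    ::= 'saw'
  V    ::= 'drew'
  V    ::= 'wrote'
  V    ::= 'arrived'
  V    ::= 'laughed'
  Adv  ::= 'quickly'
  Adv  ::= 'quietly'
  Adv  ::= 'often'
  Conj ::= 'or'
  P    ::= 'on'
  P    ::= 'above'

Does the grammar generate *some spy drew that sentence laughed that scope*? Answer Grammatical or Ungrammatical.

Ungrammatical

For S → NP VP, the only prefix that parses as NP is 'some spy', but the remainder 'drew that sentence laughed that scope' is not a VP under these rules. The alternative S rule S → S Conj S likewise has no satisfying split.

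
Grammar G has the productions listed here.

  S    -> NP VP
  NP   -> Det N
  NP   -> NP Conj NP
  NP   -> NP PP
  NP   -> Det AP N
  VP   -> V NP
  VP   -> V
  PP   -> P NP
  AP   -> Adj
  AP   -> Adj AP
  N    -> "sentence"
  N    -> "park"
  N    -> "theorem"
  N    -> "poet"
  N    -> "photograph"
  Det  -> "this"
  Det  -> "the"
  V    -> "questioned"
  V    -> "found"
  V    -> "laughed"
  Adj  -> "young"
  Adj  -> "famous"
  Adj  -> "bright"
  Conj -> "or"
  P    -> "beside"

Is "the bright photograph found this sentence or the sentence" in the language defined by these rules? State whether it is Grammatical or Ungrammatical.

Grammatical

[S [NP [Det the] [AP [Adj bright]] [N photograph]] [VP [V found] [NP [NP [Det this] [N sentence]] [Conj or] [NP [Det the] [N sentence]]]]]
Each bracket corresponds to one application of a listed rule, so the string is derivable from S.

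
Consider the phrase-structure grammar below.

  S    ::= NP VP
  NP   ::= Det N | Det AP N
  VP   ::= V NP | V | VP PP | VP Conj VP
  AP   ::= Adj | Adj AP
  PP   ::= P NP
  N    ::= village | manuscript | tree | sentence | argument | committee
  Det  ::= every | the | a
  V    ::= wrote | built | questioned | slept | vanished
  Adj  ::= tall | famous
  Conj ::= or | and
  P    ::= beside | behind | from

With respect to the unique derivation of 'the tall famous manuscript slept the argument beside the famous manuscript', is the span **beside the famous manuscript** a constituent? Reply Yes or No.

[S [NP [Det the] [AP [Adj tall] [AP [Adj famous]]] [N manuscript]] [VP [VP [V slept] [NP [Det the] [N argument]]] [PP [P beside] [NP [Det the] [AP [Adj famous]] [N manuscript]]]]]
The words 'beside the famous manuscript' are exhaustively dominated by a single PP node (built by PP → P NP), so they form a constituent.

Yes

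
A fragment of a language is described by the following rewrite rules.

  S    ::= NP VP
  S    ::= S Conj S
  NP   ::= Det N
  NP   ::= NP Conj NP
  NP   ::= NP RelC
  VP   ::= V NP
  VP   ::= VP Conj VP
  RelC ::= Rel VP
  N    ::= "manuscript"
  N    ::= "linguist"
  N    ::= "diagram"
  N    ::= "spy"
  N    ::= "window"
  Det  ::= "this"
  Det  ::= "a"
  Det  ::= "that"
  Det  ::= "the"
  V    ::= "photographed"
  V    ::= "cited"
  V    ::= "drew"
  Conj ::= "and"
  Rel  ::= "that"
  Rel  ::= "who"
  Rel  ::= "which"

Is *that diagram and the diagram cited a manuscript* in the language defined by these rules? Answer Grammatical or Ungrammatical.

Grammatical

[S [NP [NP [Det that] [N diagram]] [Conj and] [NP [Det the] [N diagram]]] [VP [V cited] [NP [Det a] [N manuscript]]]]
Each bracket corresponds to one application of a listed rule, so the string is derivable from S.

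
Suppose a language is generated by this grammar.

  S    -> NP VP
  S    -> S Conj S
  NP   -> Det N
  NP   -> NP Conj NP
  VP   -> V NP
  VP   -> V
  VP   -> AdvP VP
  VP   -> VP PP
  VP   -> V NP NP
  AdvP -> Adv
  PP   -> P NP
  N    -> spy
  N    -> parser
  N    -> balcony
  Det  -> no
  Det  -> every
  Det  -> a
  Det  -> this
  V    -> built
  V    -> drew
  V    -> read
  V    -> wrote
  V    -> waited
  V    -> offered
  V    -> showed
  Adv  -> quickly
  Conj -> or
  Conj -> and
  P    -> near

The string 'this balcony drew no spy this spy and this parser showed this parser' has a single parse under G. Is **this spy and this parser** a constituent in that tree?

No

[S [S [NP [Det this] [N balcony]] [VP [V drew] [NP [Det no] [N spy]] [NP [Det this] [N spy]]]] [Conj and] [S [NP [Det this] [N parser]] [VP [V showed] [NP [Det this] [N parser]]]]]
The smallest constituent containing 'this spy and this parser' is the S spanning 'this balcony drew no spy this spy and this parser showed this parser'; no single node in the tree dominates exactly the given words.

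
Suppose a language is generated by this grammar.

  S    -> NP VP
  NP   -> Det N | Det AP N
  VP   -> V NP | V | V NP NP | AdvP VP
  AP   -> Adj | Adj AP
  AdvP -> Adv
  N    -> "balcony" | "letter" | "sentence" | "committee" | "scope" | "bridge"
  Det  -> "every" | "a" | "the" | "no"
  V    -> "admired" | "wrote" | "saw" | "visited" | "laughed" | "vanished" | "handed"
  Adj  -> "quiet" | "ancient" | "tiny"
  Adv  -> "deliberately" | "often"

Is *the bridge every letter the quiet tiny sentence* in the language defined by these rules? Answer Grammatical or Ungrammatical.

For S → NP VP, the only prefix that parses as NP is 'the bridge', but the remainder 'every letter the quiet tiny sentence' is not a VP under these rules.

Ungrammatical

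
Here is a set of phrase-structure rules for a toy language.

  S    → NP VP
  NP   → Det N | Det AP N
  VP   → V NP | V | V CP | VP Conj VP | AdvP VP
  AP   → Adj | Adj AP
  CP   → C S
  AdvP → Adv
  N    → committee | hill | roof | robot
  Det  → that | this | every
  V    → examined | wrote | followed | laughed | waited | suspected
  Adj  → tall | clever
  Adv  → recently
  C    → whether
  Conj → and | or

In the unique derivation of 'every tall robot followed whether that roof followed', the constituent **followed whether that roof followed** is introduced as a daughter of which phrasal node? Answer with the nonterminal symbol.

S

S
  NP
    Det: every
    AP
      Adj: tall
    N: robot
  VP
    V: followed
    CP
      C: whether
      S
        NP
          Det: that
          N: roof
        VP
          V: followed
The span 'followed whether that roof followed' is the VP node built by VP → V CP.
Its mother is the S built by S → NP VP.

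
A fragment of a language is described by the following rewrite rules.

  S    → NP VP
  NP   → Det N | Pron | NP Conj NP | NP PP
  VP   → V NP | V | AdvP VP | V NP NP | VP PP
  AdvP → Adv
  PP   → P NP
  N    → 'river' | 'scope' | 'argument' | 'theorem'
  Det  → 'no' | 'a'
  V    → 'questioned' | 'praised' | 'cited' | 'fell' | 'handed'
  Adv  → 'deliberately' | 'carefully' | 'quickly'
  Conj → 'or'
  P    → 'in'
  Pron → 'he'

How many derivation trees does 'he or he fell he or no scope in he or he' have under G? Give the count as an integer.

Two of the 6 distinct bracketings:
[S [NP [NP [Pron he]] [Conj or] [NP [Pron he]]] [VP [V fell] [NP [NP [Pron he]] [Conj or] [NP [NP [NP [Det no] [N scope]] [PP [P in] [NP [Pron he]]]] [Conj or] [NP [Pron he]]]]]]
[S [NP [NP [Pron he]] [Conj or] [NP [Pron he]]] [VP [V fell] [NP [NP [Pron he]] [Conj or] [NP [NP [Det no] [N scope]] [PP [P in] [NP [NP [Pron he]] [Conj or] [NP [Pron he]]]]]]]]
The trees differ in how a recursive rule is bracketed over the same span.

6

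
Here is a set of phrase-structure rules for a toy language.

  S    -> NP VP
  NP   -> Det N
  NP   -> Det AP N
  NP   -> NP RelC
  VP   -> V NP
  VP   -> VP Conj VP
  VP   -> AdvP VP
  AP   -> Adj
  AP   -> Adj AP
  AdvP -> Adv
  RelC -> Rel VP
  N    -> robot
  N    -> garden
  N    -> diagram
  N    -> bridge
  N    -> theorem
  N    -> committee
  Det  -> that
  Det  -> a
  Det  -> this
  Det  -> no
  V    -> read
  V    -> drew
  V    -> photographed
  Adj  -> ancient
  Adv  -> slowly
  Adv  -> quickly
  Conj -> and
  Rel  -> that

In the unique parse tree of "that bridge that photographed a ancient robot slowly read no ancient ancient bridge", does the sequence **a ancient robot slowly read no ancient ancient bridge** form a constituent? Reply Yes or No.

[S [NP [NP [Det that] [N bridge]] [RelC [Rel that] [VP [V photographed] [NP [Det a] [AP [Adj ancient]] [N robot]]]]] [VP [AdvP [Adv slowly]] [VP [V read] [NP [Det no] [AP [Adj ancient] [AP [Adj ancient]]] [N bridge]]]]]
The smallest constituent containing 'a ancient robot slowly read no ancient ancient bridge' is the S spanning 'that bridge that photographed a ancient robot slowly read no ancient ancient bridge'; no single node in the tree dominates exactly the given words.

No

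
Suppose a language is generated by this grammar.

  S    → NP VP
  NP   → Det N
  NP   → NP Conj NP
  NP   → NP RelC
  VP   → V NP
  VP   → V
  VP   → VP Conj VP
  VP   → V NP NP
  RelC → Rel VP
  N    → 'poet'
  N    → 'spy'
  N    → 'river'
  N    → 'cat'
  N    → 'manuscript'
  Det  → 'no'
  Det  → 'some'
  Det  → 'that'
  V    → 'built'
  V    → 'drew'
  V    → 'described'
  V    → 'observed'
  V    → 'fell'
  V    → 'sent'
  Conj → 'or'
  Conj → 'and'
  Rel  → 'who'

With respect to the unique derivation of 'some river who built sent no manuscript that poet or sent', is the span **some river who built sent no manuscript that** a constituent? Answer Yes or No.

[S [NP [NP [Det some] [N river]] [RelC [Rel who] [VP [V built]]]] [VP [VP [V sent] [NP [Det no] [N manuscript]] [NP [Det that] [N poet]]] [Conj or] [VP [V sent]]]]
The smallest constituent containing 'some river who built sent no manuscript that' is the S spanning 'some river who built sent no manuscript that poet or sent'; no single node in the tree dominates exactly the given words.

No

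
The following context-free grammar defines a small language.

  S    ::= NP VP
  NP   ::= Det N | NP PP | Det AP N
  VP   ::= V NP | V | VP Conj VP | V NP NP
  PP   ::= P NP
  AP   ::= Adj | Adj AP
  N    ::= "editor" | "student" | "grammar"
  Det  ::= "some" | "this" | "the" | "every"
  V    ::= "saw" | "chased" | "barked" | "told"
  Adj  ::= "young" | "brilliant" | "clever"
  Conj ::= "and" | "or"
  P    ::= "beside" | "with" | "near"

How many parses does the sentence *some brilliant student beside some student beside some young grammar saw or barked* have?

2

The two bracketings:
[S [NP [NP [Det some] [AP [Adj brilliant]] [N student]] [PP [P beside] [NP [NP [Det some] [N student]] [PP [P beside] [NP [Det some] [AP [Adj young]] [N grammar]]]]]] [VP [VP [V saw]] [Conj or] [VP [V barked]]]]
[S [NP [NP [NP [Det some] [AP [Adj brilliant]] [N student]] [PP [P beside] [NP [Det some] [N student]]]] [PP [P beside] [NP [Det some] [AP [Adj young]] [N grammar]]]] [VP [VP [V saw]] [Conj or] [VP [V barked]]]]
The trees differ in how a recursive rule is bracketed over the same span.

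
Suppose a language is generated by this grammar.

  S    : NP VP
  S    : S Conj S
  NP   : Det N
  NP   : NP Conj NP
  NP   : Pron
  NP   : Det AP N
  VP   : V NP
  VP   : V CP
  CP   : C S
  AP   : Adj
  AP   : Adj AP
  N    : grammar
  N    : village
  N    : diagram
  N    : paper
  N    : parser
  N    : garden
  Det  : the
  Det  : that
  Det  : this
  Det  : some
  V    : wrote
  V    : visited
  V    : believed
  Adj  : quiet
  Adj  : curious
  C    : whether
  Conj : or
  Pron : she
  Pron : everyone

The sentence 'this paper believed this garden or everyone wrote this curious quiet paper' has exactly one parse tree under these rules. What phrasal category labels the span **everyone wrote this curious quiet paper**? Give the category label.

S
  S
    NP
      Det: this
      N: paper
    VP
      V: believed
      NP
        Det: this
        N: garden
  Conj: or
  S
    NP
      Pron: everyone
    VP
      V: wrote
      NP
        Det: this
        AP
          Adj: curious
          AP
            Adj: quiet
        N: paper
The span 'everyone wrote this curious quiet paper' is the S node built by S → NP VP.

S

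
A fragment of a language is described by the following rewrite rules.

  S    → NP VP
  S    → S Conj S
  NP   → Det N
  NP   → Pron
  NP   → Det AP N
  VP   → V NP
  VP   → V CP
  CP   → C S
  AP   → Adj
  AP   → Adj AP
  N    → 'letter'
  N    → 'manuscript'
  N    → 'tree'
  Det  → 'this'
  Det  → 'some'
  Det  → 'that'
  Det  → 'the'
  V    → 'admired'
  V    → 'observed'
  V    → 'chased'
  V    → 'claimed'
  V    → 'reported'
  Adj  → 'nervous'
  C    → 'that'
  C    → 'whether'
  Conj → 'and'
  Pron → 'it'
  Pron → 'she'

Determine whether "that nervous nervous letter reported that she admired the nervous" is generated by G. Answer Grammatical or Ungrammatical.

Ungrammatical

For S → NP VP, the only prefix that parses as NP is 'that nervous nervous letter', but the remainder 'reported that she admired the nervous' is not a VP under these rules. The alternative S rule S → S Conj S likewise has no satisfying split.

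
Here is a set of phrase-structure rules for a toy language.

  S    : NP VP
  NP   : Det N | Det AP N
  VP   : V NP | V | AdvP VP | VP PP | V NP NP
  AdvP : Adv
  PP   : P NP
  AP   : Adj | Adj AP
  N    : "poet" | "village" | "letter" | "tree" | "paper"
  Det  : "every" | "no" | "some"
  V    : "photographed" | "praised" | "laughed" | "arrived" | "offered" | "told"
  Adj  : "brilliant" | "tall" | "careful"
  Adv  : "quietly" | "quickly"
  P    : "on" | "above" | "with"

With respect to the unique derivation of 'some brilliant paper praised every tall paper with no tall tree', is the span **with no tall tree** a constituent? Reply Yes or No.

Yes

[S [NP [Det some] [AP [Adj brilliant]] [N paper]] [VP [VP [V praised] [NP [Det every] [AP [Adj tall]] [N paper]]] [PP [P with] [NP [Det no] [AP [Adj tall]] [N tree]]]]]
The words 'with no tall tree' are exhaustively dominated by a single PP node (built by PP → P NP), so they form a constituent.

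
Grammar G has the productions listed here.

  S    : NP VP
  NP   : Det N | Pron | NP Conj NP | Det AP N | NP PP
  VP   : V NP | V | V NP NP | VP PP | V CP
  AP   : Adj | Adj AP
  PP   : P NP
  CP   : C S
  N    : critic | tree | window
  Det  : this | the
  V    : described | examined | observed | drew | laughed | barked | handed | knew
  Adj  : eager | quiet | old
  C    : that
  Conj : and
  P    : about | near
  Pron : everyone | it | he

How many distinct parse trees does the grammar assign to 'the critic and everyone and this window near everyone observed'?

5

Two of the 5 distinct bracketings:
[S [NP [NP [Det the] [N critic]] [Conj and] [NP [NP [Pron everyone]] [Conj and] [NP [NP [Det this] [N window]] [PP [P near] [NP [Pron everyone]]]]]] [VP [V observed]]]
[S [NP [NP [Det the] [N critic]] [Conj and] [NP [NP [NP [Pron everyone]] [Conj and] [NP [Det this] [N window]]] [PP [P near] [NP [Pron everyone]]]]] [VP [V observed]]]
The trees differ in how a recursive rule is bracketed over the same span.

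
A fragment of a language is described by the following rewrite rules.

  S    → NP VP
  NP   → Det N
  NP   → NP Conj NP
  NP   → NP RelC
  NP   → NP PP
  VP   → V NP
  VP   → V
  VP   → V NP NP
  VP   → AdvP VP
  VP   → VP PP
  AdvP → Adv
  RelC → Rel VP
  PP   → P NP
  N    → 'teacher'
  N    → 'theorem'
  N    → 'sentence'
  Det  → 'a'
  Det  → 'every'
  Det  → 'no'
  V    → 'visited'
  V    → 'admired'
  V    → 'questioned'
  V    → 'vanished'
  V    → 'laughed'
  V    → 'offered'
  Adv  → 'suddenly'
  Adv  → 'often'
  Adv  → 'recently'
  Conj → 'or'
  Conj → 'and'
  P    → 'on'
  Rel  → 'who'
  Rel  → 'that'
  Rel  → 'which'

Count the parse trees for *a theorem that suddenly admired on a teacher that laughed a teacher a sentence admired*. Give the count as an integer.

Two of the 6 distinct bracketings:
[S [NP [NP [Det a] [N theorem]] [RelC [Rel that] [VP [AdvP [Adv suddenly]] [VP [VP [V admired]] [PP [P on] [NP [NP [Det a] [N teacher]] [RelC [Rel that] [VP [V laughed] [NP [Det a] [N teacher]] [NP [Det a] [N sentence]]]]]]]]]] [VP [V admired]]]
[S [NP [NP [Det a] [N theorem]] [RelC [Rel that] [VP [VP [AdvP [Adv suddenly]] [VP [V admired]]] [PP [P on] [NP [NP [Det a] [N teacher]] [RelC [Rel that] [VP [V laughed] [NP [Det a] [N teacher]] [NP [Det a] [N sentence]]]]]]]]] [VP [V admired]]]
The trees differ in how a recursive rule is bracketed over the same span.

6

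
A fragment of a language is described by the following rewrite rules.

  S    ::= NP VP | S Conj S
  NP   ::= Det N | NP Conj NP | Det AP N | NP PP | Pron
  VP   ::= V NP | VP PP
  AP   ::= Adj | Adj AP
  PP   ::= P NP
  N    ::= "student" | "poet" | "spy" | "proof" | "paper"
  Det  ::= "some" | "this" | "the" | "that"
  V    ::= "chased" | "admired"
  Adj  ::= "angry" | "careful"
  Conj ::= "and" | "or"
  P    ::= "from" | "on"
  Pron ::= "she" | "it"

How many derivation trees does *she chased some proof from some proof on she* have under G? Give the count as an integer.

5

Two of the 5 distinct bracketings:
[S [NP [Pron she]] [VP [V chased] [NP [NP [Det some] [N proof]] [PP [P from] [NP [NP [Det some] [N proof]] [PP [P on] [NP [Pron she]]]]]]]]
[S [NP [Pron she]] [VP [V chased] [NP [NP [NP [Det some] [N proof]] [PP [P from] [NP [Det some] [N proof]]]] [PP [P on] [NP [Pron she]]]]]]
The trees differ in how a recursive rule is bracketed over the same span.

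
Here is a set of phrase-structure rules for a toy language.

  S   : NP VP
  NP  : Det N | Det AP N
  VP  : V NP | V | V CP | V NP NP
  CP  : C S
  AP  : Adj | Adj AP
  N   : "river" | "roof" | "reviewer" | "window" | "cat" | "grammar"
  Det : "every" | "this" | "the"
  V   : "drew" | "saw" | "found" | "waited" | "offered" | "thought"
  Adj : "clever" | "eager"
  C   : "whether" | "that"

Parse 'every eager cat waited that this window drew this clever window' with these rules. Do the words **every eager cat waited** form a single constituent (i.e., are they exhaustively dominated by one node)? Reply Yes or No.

No

[S [NP [Det every] [AP [Adj eager]] [N cat]] [VP [V waited] [CP [C that] [S [NP [Det this] [N window]] [VP [V drew] [NP [Det this] [AP [Adj clever]] [N window]]]]]]]
The smallest constituent containing 'every eager cat waited' is the S spanning 'every eager cat waited that this window drew this clever window'; no single node in the tree dominates exactly the given words.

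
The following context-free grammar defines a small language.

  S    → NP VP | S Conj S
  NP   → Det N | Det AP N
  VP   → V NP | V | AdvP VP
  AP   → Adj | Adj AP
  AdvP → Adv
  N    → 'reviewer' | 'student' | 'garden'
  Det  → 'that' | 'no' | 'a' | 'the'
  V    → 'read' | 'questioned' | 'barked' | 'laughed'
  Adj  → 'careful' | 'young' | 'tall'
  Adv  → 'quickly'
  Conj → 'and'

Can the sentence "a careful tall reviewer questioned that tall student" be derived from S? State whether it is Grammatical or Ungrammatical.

S
  NP
    Det: a
    AP
      Adj: careful
      AP
        Adj: tall
    N: reviewer
  VP
    V: questioned
    NP
      Det: that
      AP
        Adj: tall
      N: student
The bracketing above is licensed at every node by one of the given productions, with S at the root.

Grammatical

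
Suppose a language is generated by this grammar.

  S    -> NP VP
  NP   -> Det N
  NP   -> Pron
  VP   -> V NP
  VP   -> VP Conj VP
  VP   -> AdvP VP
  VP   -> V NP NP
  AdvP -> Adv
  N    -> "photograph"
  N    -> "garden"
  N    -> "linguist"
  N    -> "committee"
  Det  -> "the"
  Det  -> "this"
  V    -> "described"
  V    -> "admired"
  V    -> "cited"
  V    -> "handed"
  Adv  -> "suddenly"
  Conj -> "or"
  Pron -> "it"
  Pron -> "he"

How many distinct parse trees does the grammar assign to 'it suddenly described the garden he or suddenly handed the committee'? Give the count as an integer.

The two bracketings:
[S [NP [Pron it]] [VP [VP [AdvP [Adv suddenly]] [VP [V described] [NP [Det the] [N garden]] [NP [Pron he]]]] [Conj or] [VP [AdvP [Adv suddenly]] [VP [V handed] [NP [Det the] [N committee]]]]]]
[S [NP [Pron it]] [VP [AdvP [Adv suddenly]] [VP [VP [V described] [NP [Det the] [N garden]] [NP [Pron he]]] [Conj or] [VP [AdvP [Adv suddenly]] [VP [V handed] [NP [Det the] [N committee]]]]]]]
The trees differ in how a recursive rule is bracketed over the same span.

2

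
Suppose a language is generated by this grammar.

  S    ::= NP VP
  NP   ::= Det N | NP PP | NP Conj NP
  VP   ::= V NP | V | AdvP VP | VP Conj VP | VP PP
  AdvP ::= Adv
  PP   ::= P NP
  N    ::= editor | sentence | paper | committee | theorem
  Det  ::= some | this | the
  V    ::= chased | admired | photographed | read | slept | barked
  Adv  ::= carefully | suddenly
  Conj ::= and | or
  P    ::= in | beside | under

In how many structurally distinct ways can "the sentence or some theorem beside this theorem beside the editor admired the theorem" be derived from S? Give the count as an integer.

5

Two of the 5 distinct bracketings:
[S [NP [NP [NP [Det the] [N sentence]] [Conj or] [NP [Det some] [N theorem]]] [PP [P beside] [NP [NP [Det this] [N theorem]] [PP [P beside] [NP [Det the] [N editor]]]]]] [VP [V admired] [NP [Det the] [N theorem]]]]
[S [NP [NP [NP [NP [Det the] [N sentence]] [Conj or] [NP [Det some] [N theorem]]] [PP [P beside] [NP [Det this] [N theorem]]]] [PP [P beside] [NP [Det the] [N editor]]]] [VP [V admired] [NP [Det the] [N theorem]]]]
The trees differ in how a recursive rule is bracketed over the same span.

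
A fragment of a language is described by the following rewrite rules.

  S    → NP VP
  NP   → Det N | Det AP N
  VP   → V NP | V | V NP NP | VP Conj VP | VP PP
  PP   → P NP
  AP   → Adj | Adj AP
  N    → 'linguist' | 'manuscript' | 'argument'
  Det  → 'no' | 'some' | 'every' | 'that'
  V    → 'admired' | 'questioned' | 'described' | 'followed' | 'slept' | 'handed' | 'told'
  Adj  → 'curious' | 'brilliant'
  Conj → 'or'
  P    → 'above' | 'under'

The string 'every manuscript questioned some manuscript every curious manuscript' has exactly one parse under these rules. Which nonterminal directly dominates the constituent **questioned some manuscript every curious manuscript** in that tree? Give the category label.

[S [NP [Det every] [N manuscript]] [VP [V questioned] [NP [Det some] [N manuscript]] [NP [Det every] [AP [Adj curious]] [N manuscript]]]]
The span 'questioned some manuscript every curious manuscript' is the VP node built by VP → V NP NP.
Its mother is the S built by S → NP VP.

S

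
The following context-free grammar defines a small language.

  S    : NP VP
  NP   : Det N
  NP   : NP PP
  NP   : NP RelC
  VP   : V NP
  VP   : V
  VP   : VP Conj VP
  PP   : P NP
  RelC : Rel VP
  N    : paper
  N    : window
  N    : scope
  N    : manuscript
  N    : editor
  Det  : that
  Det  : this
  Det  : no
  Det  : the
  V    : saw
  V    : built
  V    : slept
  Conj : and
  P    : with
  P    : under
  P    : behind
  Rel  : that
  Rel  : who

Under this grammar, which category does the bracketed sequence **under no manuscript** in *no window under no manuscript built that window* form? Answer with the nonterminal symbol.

S
  NP
    NP
      Det: no
      N: window
    PP
      P: under
      NP
        Det: no
        N: manuscript
  VP
    V: built
    NP
      Det: that
      N: window
The span 'under no manuscript' is the PP node built by PP → P NP.

PP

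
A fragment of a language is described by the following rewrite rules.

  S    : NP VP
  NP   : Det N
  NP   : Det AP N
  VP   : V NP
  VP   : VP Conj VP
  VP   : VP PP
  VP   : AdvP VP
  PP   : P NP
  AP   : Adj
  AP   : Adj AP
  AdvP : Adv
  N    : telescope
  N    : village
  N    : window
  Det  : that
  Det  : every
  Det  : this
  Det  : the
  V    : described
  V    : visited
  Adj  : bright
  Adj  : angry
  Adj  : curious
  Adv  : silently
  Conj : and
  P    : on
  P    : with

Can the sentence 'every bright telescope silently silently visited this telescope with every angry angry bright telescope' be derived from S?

S
  NP
    Det: every
    AP
      Adj: bright
    N: telescope
  VP
    VP
      AdvP
        Adv: silently
      VP
        AdvP
          Adv: silently
        VP
          V: visited
          NP
            Det: this
            N: telescope
    PP
      P: with
      NP
        Det: every
        AP
          Adj: angry
          AP
            Adj: angry
            AP
              Adj: bright
        N: telescope
Every word is introduced by a lexical rule and the phrasal rules combine the resulting categories into a single S.

Grammatical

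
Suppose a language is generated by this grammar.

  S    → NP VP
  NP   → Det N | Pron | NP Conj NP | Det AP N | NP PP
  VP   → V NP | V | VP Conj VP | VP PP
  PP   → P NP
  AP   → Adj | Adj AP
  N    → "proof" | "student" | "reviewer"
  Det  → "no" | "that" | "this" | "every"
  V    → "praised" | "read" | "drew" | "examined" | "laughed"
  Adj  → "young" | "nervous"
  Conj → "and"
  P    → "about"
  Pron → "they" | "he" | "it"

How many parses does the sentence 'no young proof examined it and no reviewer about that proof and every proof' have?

6

Two of the 6 distinct bracketings:
[S [NP [Det no] [AP [Adj young]] [N proof]] [VP [V examined] [NP [NP [Pron it]] [Conj and] [NP [NP [NP [Det no] [N reviewer]] [PP [P about] [NP [Det that] [N proof]]]] [Conj and] [NP [Det every] [N proof]]]]]]
[S [NP [Det no] [AP [Adj young]] [N proof]] [VP [V examined] [NP [NP [Pron it]] [Conj and] [NP [NP [Det no] [N reviewer]] [PP [P about] [NP [NP [Det that] [N proof]] [Conj and] [NP [Det every] [N proof]]]]]]]]
The trees differ in how a recursive rule is bracketed over the same span.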